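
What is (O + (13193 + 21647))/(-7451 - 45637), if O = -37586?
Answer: 1373/26544 ≈ 0.051725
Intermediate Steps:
(O + (13193 + 21647))/(-7451 - 45637) = (-37586 + (13193 + 21647))/(-7451 - 45637) = (-37586 + 34840)/(-53088) = -2746*(-1/53088) = 1373/26544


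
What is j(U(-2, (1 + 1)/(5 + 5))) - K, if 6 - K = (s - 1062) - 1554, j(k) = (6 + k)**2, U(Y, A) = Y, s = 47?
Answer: -2559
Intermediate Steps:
K = 2575 (K = 6 - ((47 - 1062) - 1554) = 6 - (-1015 - 1554) = 6 - 1*(-2569) = 6 + 2569 = 2575)
j(U(-2, (1 + 1)/(5 + 5))) - K = (6 - 2)**2 - 1*2575 = 4**2 - 2575 = 16 - 2575 = -2559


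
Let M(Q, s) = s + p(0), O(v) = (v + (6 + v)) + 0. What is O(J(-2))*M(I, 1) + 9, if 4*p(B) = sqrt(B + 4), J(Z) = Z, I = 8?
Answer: 12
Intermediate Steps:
p(B) = sqrt(4 + B)/4 (p(B) = sqrt(B + 4)/4 = sqrt(4 + B)/4)
O(v) = 6 + 2*v (O(v) = (6 + 2*v) + 0 = 6 + 2*v)
M(Q, s) = 1/2 + s (M(Q, s) = s + sqrt(4 + 0)/4 = s + sqrt(4)/4 = s + (1/4)*2 = s + 1/2 = 1/2 + s)
O(J(-2))*M(I, 1) + 9 = (6 + 2*(-2))*(1/2 + 1) + 9 = (6 - 4)*(3/2) + 9 = 2*(3/2) + 9 = 3 + 9 = 12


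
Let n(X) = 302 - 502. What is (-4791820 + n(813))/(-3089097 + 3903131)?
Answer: -2396010/407017 ≈ -5.8868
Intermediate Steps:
n(X) = -200
(-4791820 + n(813))/(-3089097 + 3903131) = (-4791820 - 200)/(-3089097 + 3903131) = -4792020/814034 = -4792020*1/814034 = -2396010/407017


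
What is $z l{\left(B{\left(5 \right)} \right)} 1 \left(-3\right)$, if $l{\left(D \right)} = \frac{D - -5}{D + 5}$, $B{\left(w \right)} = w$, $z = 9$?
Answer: $-27$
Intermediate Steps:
$l{\left(D \right)} = 1$ ($l{\left(D \right)} = \frac{D + 5}{5 + D} = \frac{5 + D}{5 + D} = 1$)
$z l{\left(B{\left(5 \right)} \right)} 1 \left(-3\right) = 9 \cdot 1 \cdot 1 \left(-3\right) = 9 \left(-3\right) = -27$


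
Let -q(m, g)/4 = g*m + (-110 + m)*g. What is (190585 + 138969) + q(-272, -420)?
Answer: -769166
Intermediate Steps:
q(m, g) = -4*g*m - 4*g*(-110 + m) (q(m, g) = -4*(g*m + (-110 + m)*g) = -4*(g*m + g*(-110 + m)) = -4*g*m - 4*g*(-110 + m))
(190585 + 138969) + q(-272, -420) = (190585 + 138969) + 8*(-420)*(55 - 1*(-272)) = 329554 + 8*(-420)*(55 + 272) = 329554 + 8*(-420)*327 = 329554 - 1098720 = -769166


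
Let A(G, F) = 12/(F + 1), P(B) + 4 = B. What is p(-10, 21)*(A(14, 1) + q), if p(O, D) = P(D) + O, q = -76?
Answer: -490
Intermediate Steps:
P(B) = -4 + B
p(O, D) = -4 + D + O (p(O, D) = (-4 + D) + O = -4 + D + O)
A(G, F) = 12/(1 + F)
p(-10, 21)*(A(14, 1) + q) = (-4 + 21 - 10)*(12/(1 + 1) - 76) = 7*(12/2 - 76) = 7*(12*(½) - 76) = 7*(6 - 76) = 7*(-70) = -490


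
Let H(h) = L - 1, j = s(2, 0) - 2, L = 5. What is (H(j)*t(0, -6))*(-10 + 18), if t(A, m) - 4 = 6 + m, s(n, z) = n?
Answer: 128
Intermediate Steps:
t(A, m) = 10 + m (t(A, m) = 4 + (6 + m) = 10 + m)
j = 0 (j = 2 - 2 = 0)
H(h) = 4 (H(h) = 5 - 1 = 4)
(H(j)*t(0, -6))*(-10 + 18) = (4*(10 - 6))*(-10 + 18) = (4*4)*8 = 16*8 = 128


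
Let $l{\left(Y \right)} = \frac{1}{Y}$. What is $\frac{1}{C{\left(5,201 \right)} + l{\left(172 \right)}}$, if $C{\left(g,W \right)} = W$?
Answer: $\frac{172}{34573} \approx 0.004975$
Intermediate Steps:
$\frac{1}{C{\left(5,201 \right)} + l{\left(172 \right)}} = \frac{1}{201 + \frac{1}{172}} = \frac{1}{\frac{34573}{172}} = \frac{172}{34573}$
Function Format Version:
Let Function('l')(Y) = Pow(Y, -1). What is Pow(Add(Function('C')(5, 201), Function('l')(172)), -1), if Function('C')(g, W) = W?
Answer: Rational(172, 34573) ≈ 0.0049750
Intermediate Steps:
Pow(Add(Function('C')(5, 201), Function('l')(172)), -1) = Pow(Add(201, Pow(172, -1)), -1) = Pow(Add(201, Rational(1, 172)), -1) = Pow(Rational(34573, 172), -1) = Rational(172, 34573)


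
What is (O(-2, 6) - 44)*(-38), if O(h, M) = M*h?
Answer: 2128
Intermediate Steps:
(O(-2, 6) - 44)*(-38) = (6*(-2) - 44)*(-38) = (-12 - 44)*(-38) = -56*(-38) = 2128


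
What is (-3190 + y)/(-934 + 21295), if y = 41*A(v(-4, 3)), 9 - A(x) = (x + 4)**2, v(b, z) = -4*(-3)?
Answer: -4439/6787 ≈ -0.65404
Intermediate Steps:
v(b, z) = 12
A(x) = 9 - (4 + x)**2 (A(x) = 9 - (x + 4)**2 = 9 - (4 + x)**2)
y = -10127 (y = 41*(9 - (4 + 12)**2) = 41*(9 - 1*16**2) = 41*(9 - 1*256) = 41*(9 - 256) = 41*(-247) = -10127)
(-3190 + y)/(-934 + 21295) = (-3190 - 10127)/(-934 + 21295) = -13317/20361 = -13317*1/20361 = -4439/6787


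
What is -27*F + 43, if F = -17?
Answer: 502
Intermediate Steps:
-27*F + 43 = -27*(-17) + 43 = 459 + 43 = 502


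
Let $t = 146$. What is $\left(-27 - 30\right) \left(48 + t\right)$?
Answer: $-11058$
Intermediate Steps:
$\left(-27 - 30\right) \left(48 + t\right) = \left(-27 - 30\right) \left(48 + 146\right) = \left(-57\right) 194 = -11058$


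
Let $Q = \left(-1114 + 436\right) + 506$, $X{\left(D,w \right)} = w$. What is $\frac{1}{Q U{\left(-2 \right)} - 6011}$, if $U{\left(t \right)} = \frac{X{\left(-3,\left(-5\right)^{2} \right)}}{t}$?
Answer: $- \frac{1}{3861} \approx -0.000259$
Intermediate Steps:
$Q = -172$ ($Q = -678 + 506 = -172$)
$U{\left(t \right)} = \frac{25}{t}$ ($U{\left(t \right)} = \frac{\left(-5\right)^{2}}{t} = \frac{25}{t}$)
$\frac{1}{Q U{\left(-2 \right)} - 6011} = \frac{1}{- 172 \frac{25}{-2} - 6011} = \frac{1}{- 172 \cdot 25 \left(- \frac{1}{2}\right) - 6011} = \frac{1}{\left(-172\right) \left(- \frac{25}{2}\right) - 6011} = \frac{1}{2150 - 6011} = \frac{1}{-3861} = - \frac{1}{3861}$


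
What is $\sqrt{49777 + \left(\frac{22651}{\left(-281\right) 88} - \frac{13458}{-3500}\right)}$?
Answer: $\frac{\sqrt{233049601254786470}}{2163700} \approx 223.11$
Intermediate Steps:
$\sqrt{49777 + \left(\frac{22651}{\left(-281\right) 88} - \frac{13458}{-3500}\right)} = \sqrt{49777 + \left(\frac{22651}{-24728} - - \frac{6729}{1750}\right)} = \sqrt{49777 + \left(22651 \left(- \frac{1}{24728}\right) + \frac{6729}{1750}\right)} = \sqrt{49777 + \left(- \frac{22651}{24728} + \frac{6729}{1750}\right)} = \sqrt{49777 + \frac{63377731}{21637000}} = \sqrt{\frac{1077088326731}{21637000}} = \frac{\sqrt{233049601254786470}}{2163700}$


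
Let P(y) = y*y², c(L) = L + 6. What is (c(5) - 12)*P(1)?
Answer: -1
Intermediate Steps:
c(L) = 6 + L
P(y) = y³
(c(5) - 12)*P(1) = ((6 + 5) - 12)*1³ = (11 - 12)*1 = -1*1 = -1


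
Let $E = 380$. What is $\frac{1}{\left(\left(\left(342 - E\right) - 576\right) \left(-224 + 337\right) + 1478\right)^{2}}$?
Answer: $\frac{1}{4610953216} \approx 2.1687 \cdot 10^{-10}$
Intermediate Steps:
$\frac{1}{\left(\left(\left(342 - E\right) - 576\right) \left(-224 + 337\right) + 1478\right)^{2}} = \frac{1}{\left(\left(\left(342 - 380\right) - 576\right) \left(-224 + 337\right) + 1478\right)^{2}} = \frac{1}{\left(\left(\left(342 - 380\right) - 576\right) 113 + 1478\right)^{2}} = \frac{1}{\left(\left(-38 - 576\right) 113 + 1478\right)^{2}} = \frac{1}{\left(\left(-614\right) 113 + 1478\right)^{2}} = \frac{1}{\left(-69382 + 1478\right)^{2}} = \frac{1}{\left(-67904\right)^{2}} = \frac{1}{4610953216}$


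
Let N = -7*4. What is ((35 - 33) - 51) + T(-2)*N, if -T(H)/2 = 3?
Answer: 119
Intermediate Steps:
T(H) = -6 (T(H) = -2*3 = -6)
N = -28 (N = -7*4 = -28)
((35 - 33) - 51) + T(-2)*N = ((35 - 33) - 51) - 6*(-28) = (2 - 51) + 168 = -49 + 168 = 119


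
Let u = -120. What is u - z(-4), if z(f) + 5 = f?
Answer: -111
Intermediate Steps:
z(f) = -5 + f
u - z(-4) = -120 - (-5 - 4) = -120 - 1*(-9) = -120 + 9 = -111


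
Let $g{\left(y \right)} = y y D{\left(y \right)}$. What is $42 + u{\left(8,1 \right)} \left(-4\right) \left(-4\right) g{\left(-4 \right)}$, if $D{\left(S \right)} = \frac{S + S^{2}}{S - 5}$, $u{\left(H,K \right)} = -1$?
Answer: $\frac{1150}{3} \approx 383.33$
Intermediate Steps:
$D{\left(S \right)} = \frac{S + S^{2}}{-5 + S}$
$g{\left(y \right)} = \frac{y^{3} \left(1 + y\right)}{-5 + y}$ ($g{\left(y \right)} = y y \frac{y \left(1 + y\right)}{-5 + y} = y^{2} \frac{y \left(1 + y\right)}{-5 + y} = \frac{y^{3} \left(1 + y\right)}{-5 + y}$)
$42 + u{\left(8,1 \right)} \left(-4\right) \left(-4\right) g{\left(-4 \right)} = 42 - \left(-4\right) \left(-4\right) \frac{\left(-4\right)^{3} \left(1 - 4\right)}{-5 - 4} = 42 - 16 \left(\left(-64\right) \frac{1}{-9} \left(-3\right)\right) = 42 - 16 \left(\left(-64\right) \left(- \frac{1}{9}\right) \left(-3\right)\right) = 42 - 16 \left(- \frac{64}{3}\right) = 42 - - \frac{1024}{3} = 42 + \frac{1024}{3} = \frac{1150}{3}$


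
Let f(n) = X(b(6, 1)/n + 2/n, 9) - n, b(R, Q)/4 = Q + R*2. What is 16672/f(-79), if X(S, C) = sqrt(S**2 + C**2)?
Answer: 2054986552/9610411 - 2963448*sqrt(6277)/9610411 ≈ 189.40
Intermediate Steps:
b(R, Q) = 4*Q + 8*R (b(R, Q) = 4*(Q + R*2) = 4*(Q + 2*R) = 4*Q + 8*R)
X(S, C) = sqrt(C**2 + S**2)
f(n) = sqrt(81 + 2916/n**2) - n (f(n) = sqrt(9**2 + ((4*1 + 8*6)/n + 2/n)**2) - n = sqrt(81 + ((4 + 48)/n + 2/n)**2) - n = sqrt(81 + (52/n + 2/n)**2) - n = sqrt(81 + (54/n)**2) - n = sqrt(81 + 2916/n**2) - n)
16672/f(-79) = 16672/(-1*(-79) + 9*sqrt(1 + 36/(-79)**2)) = 16672/(79 + 9*sqrt(1 + 36*(1/6241))) = 16672/(79 + 9*sqrt(1 + 36/6241)) = 16672/(79 + 9*sqrt(6277/6241)) = 16672/(79 + 9*(sqrt(6277)/79)) = 16672/(79 + 9*sqrt(6277)/79)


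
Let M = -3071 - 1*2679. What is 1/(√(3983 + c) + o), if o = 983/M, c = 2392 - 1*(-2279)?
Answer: 5652250/286121908711 + 33062500*√8654/286121908711 ≈ 0.010769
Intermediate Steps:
M = -5750 (M = -3071 - 2679 = -5750)
c = 4671 (c = 2392 + 2279 = 4671)
o = -983/5750 (o = 983/(-5750) = 983*(-1/5750) = -983/5750 ≈ -0.17096)
1/(√(3983 + c) + o) = 1/(√(3983 + 4671) - 983/5750) = 1/(√8654 - 983/5750) = 1/(-983/5750 + √8654)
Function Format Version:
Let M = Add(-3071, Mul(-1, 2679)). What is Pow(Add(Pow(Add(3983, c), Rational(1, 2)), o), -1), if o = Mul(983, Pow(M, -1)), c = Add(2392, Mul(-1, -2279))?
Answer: Add(Rational(5652250, 286121908711), Mul(Rational(33062500, 286121908711), Pow(8654, Rational(1, 2)))) ≈ 0.010769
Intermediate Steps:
M = -5750 (M = Add(-3071, -2679) = -5750)
c = 4671 (c = Add(2392, 2279) = 4671)
o = Rational(-983, 5750) (o = Mul(983, Pow(-5750, -1)) = Mul(983, Rational(-1, 5750)) = Rational(-983, 5750) ≈ -0.17096)
Pow(Add(Pow(Add(3983, c), Rational(1, 2)), o), -1) = Pow(Add(Pow(Add(3983, 4671), Rational(1, 2)), Rational(-983, 5750)), -1) = Pow(Add(Pow(8654, Rational(1, 2)), Rational(-983, 5750)), -1) = Pow(Add(Rational(-983, 5750), Pow(8654, Rational(1, 2))), -1)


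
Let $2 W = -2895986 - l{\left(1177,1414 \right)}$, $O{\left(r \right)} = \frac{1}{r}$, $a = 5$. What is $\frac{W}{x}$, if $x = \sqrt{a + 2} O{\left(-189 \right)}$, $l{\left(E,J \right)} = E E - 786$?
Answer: $\frac{115574283 \sqrt{7}}{2} \approx 1.5289 \cdot 10^{8}$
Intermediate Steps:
$l{\left(E,J \right)} = -786 + E^{2}$ ($l{\left(E,J \right)} = E^{2} - 786 = -786 + E^{2}$)
$W = - \frac{4280529}{2}$ ($W = \frac{-2895986 - \left(-786 + 1177^{2}\right)}{2} = \frac{-2895986 - \left(-786 + 1385329\right)}{2} = \frac{-2895986 - 1384543}{2} = \frac{1}{2} \left(-4280529\right) = - \frac{4280529}{2} \approx -2.1403 \cdot 10^{6}$)
$x = - \frac{\sqrt{7}}{189}$ ($x = \frac{\sqrt{5 + 2}}{-189} = \sqrt{7} \left(- \frac{1}{189}\right) = - \frac{\sqrt{7}}{189} \approx -0.013999$)
$\frac{W}{x} = - \frac{4280529}{2 \left(- \frac{\sqrt{7}}{189}\right)} = - \frac{4280529 \left(- 27 \sqrt{7}\right)}{2} = \frac{115574283 \sqrt{7}}{2}$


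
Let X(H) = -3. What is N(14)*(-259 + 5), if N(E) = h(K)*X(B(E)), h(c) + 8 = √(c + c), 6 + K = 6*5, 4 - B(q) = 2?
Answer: -6096 + 3048*√3 ≈ -816.71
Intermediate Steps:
B(q) = 2 (B(q) = 4 - 1*2 = 4 - 2 = 2)
K = 24 (K = -6 + 6*5 = -6 + 30 = 24)
h(c) = -8 + √2*√c (h(c) = -8 + √(c + c) = -8 + √(2*c) = -8 + √2*√c)
N(E) = 24 - 12*√3 (N(E) = (-8 + √2*√24)*(-3) = (-8 + √2*(2*√6))*(-3) = (-8 + 4*√3)*(-3) = 24 - 12*√3)
N(14)*(-259 + 5) = (24 - 12*√3)*(-259 + 5) = (24 - 12*√3)*(-254) = -6096 + 3048*√3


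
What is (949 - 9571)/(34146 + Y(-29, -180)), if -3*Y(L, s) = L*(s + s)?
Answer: -1437/5111 ≈ -0.28116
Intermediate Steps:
Y(L, s) = -2*L*s/3 (Y(L, s) = -L*(s + s)/3 = -L*2*s/3 = -2*L*s/3)
(949 - 9571)/(34146 + Y(-29, -180)) = (949 - 9571)/(34146 - 2/3*(-29)*(-180)) = -8622/(34146 - 3480) = -8622/30666 = -8622*1/30666 = -1437/5111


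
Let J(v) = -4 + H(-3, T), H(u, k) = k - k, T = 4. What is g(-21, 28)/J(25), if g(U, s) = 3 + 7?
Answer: -5/2 ≈ -2.5000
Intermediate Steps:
H(u, k) = 0
J(v) = -4 (J(v) = -4 + 0 = -4)
g(U, s) = 10
g(-21, 28)/J(25) = 10/(-4) = 10*(-¼) = -5/2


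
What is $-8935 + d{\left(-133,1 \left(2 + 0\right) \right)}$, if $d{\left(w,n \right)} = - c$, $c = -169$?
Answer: $-8766$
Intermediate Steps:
$d{\left(w,n \right)} = 169$ ($d{\left(w,n \right)} = \left(-1\right) \left(-169\right) = 169$)
$-8935 + d{\left(-133,1 \left(2 + 0\right) \right)} = -8935 + 169 = -8766$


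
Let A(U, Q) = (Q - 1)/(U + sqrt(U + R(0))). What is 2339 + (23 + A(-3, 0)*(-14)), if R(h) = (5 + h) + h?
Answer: 2356 - 2*sqrt(2) ≈ 2353.2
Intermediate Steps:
R(h) = 5 + 2*h
A(U, Q) = (-1 + Q)/(U + sqrt(5 + U)) (A(U, Q) = (Q - 1)/(U + sqrt(U + (5 + 2*0))) = (-1 + Q)/(U + sqrt(U + (5 + 0))) = (-1 + Q)/(U + sqrt(U + 5)) = (-1 + Q)/(U + sqrt(5 + U)))
2339 + (23 + A(-3, 0)*(-14)) = 2339 + (23 + ((-1 + 0)/(-3 + sqrt(5 - 3)))*(-14)) = 2339 + (23 + (-1/(-3 + sqrt(2)))*(-14)) = 2339 + (23 - 1/(-3 + sqrt(2))*(-14)) = 2339 + (23 + 14/(-3 + sqrt(2))) = 2362 + 14/(-3 + sqrt(2))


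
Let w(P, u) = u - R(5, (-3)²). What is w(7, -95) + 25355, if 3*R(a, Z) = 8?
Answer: 75772/3 ≈ 25257.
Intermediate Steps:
R(a, Z) = 8/3 (R(a, Z) = (⅓)*8 = 8/3)
w(P, u) = -8/3 + u (w(P, u) = u - 1*8/3 = u - 8/3 = -8/3 + u)
w(7, -95) + 25355 = (-8/3 - 95) + 25355 = -293/3 + 25355 = 75772/3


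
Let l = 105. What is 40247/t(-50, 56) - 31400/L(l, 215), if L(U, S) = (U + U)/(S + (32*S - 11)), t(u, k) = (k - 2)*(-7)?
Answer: -400427927/378 ≈ -1.0593e+6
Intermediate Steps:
t(u, k) = 14 - 7*k (t(u, k) = (-2 + k)*(-7) = 14 - 7*k)
L(U, S) = 2*U/(-11 + 33*S) (L(U, S) = (2*U)/(S + (-11 + 32*S)) = (2*U)/(-11 + 33*S) = 2*U/(-11 + 33*S))
40247/t(-50, 56) - 31400/L(l, 215) = 40247/(14 - 7*56) - 31400/((2/11)*105/(-1 + 3*215)) = 40247/(14 - 392) - 31400/((2/11)*105/(-1 + 645)) = 40247/(-378) - 31400/((2/11)*105/644) = 40247*(-1/378) - 31400/((2/11)*105*(1/644)) = -40247/378 - 31400/15/506 = -40247/378 - 31400*506/15 = -40247/378 - 3177680/3 = -400427927/378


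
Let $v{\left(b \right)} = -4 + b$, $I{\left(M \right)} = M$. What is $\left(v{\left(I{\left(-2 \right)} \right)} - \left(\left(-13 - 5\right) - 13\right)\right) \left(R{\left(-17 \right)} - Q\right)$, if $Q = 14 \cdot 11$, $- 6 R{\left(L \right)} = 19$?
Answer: $- \frac{23575}{6} \approx -3929.2$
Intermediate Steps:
$R{\left(L \right)} = - \frac{19}{6}$ ($R{\left(L \right)} = \left(- \frac{1}{6}\right) 19 = - \frac{19}{6}$)
$Q = 154$
$\left(v{\left(I{\left(-2 \right)} \right)} - \left(\left(-13 - 5\right) - 13\right)\right) \left(R{\left(-17 \right)} - Q\right) = \left(\left(-4 - 2\right) - \left(\left(-13 - 5\right) - 13\right)\right) \left(- \frac{19}{6} - 154\right) = \left(-6 - \left(-18 - 13\right)\right) \left(- \frac{19}{6} - 154\right) = \left(-6 - -31\right) \left(- \frac{943}{6}\right) = \left(-6 + 31\right) \left(- \frac{943}{6}\right) = 25 \left(- \frac{943}{6}\right) = - \frac{23575}{6}$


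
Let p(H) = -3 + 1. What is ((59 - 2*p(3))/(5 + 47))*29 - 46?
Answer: -565/52 ≈ -10.865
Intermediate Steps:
p(H) = -2
((59 - 2*p(3))/(5 + 47))*29 - 46 = ((59 - 2*(-2))/(5 + 47))*29 - 46 = ((59 + 4)/52)*29 - 46 = (63*(1/52))*29 - 46 = (63/52)*29 - 46 = 1827/52 - 46 = -565/52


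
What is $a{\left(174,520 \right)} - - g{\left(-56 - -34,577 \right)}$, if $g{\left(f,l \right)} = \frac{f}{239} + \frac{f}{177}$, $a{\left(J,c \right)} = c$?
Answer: $\frac{21988408}{42303} \approx 519.78$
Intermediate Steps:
$g{\left(f,l \right)} = \frac{416 f}{42303}$ ($g{\left(f,l \right)} = f \frac{1}{239} + f \frac{1}{177} = \frac{f}{239} + \frac{f}{177} = \frac{416 f}{42303}$)
$a{\left(174,520 \right)} - - g{\left(-56 - -34,577 \right)} = 520 - - \frac{416 \left(-56 - -34\right)}{42303} = 520 - - \frac{416 \left(-56 + 34\right)}{42303} = 520 - - \frac{416 \left(-22\right)}{42303} = 520 - \left(-1\right) \left(- \frac{9152}{42303}\right) = 520 - \frac{9152}{42303} = \frac{21988408}{42303}$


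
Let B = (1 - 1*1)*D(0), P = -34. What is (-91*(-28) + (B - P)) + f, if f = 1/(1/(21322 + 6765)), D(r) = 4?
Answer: 30669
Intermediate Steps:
B = 0 (B = (1 - 1*1)*4 = (1 - 1)*4 = 0*4 = 0)
f = 28087 (f = 1/(1/28087) = 28087)
(-91*(-28) + (B - P)) + f = (-91*(-28) + (0 - 1*(-34))) + 28087 = (2548 + (0 + 34)) + 28087 = (2548 + 34) + 28087 = 2582 + 28087 = 30669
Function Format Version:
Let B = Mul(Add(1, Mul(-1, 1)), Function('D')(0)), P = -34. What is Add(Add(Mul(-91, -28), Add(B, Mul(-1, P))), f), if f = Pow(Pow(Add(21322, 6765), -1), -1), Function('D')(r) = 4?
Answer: 30669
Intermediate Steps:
B = 0 (B = Mul(Add(1, Mul(-1, 1)), 4) = Mul(Add(1, -1), 4) = Mul(0, 4) = 0)
f = 28087 (f = Pow(Pow(28087, -1), -1) = Pow(Rational(1, 28087), -1) = 28087)
Add(Add(Mul(-91, -28), Add(B, Mul(-1, P))), f) = Add(Add(Mul(-91, -28), Add(0, Mul(-1, -34))), 28087) = Add(Add(2548, Add(0, 34)), 28087) = Add(Add(2548, 34), 28087) = Add(2582, 28087) = 30669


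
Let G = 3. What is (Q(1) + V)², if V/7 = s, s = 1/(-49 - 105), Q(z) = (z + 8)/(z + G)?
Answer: 9409/1936 ≈ 4.8600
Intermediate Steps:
Q(z) = (8 + z)/(3 + z) (Q(z) = (z + 8)/(z + 3) = (8 + z)/(3 + z))
s = -1/154 (s = 1/(-154) = -1/154 ≈ -0.0064935)
V = -1/22 (V = 7*(-1/154) = -1/22 ≈ -0.045455)
(Q(1) + V)² = ((8 + 1)/(3 + 1) - 1/22)² = (9/4 - 1/22)² = (97/44)² = 9409/1936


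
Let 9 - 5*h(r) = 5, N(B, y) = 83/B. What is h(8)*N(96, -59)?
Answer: 83/120 ≈ 0.69167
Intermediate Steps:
h(r) = ⅘ (h(r) = 9/5 - ⅕*5 = 9/5 - 1 = ⅘)
h(8)*N(96, -59) = 4*(83/96)/5 = 4*(83*(1/96))/5 = (⅘)*(83/96) = 83/120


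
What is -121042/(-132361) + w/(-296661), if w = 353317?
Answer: -10856950675/39266346621 ≈ -0.27649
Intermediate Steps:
-121042/(-132361) + w/(-296661) = -121042/(-132361) + 353317/(-296661) = -121042*(-1/132361) + 353317*(-1/296661) = 121042/132361 - 353317/296661 = -10856950675/39266346621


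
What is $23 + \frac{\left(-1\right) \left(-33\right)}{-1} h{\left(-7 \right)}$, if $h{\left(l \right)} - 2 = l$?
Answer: $188$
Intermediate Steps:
$h{\left(l \right)} = 2 + l$
$23 + \frac{\left(-1\right) \left(-33\right)}{-1} h{\left(-7 \right)} = 23 + \frac{\left(-1\right) \left(-33\right)}{-1} \left(2 - 7\right) = 23 + 33 \left(-1\right) \left(-5\right) = 23 - -165 = 23 + 165 = 188$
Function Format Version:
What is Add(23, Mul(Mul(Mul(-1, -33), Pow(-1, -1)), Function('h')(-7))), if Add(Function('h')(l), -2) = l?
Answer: 188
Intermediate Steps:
Function('h')(l) = Add(2, l)
Add(23, Mul(Mul(Mul(-1, -33), Pow(-1, -1)), Function('h')(-7))) = Add(23, Mul(Mul(Mul(-1, -33), Pow(-1, -1)), Add(2, -7))) = Add(23, Mul(Mul(33, -1), -5)) = Add(23, Mul(-33, -5)) = Add(23, 165) = 188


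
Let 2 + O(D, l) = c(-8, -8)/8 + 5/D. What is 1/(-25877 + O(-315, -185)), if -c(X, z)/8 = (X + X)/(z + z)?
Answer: -63/1630441 ≈ -3.8640e-5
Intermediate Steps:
c(X, z) = -8*X/z (c(X, z) = -8*(X + X)/(z + z) = -8*2*X/(2*z) = -8*2*X*1/(2*z) = -8*X/z)
O(D, l) = -3 + 5/D (O(D, l) = -2 + (-8*(-8)/(-8)/8 + 5/D) = -2 + (-8*(-8)*(-1/8)*(1/8) + 5/D) = -2 + (-8*1/8 + 5/D) = -2 + (-1 + 5/D) = -3 + 5/D)
1/(-25877 + O(-315, -185)) = 1/(-25877 + (-3 + 5/(-315))) = 1/(-25877 + (-3 + 5*(-1/315))) = 1/(-25877 + (-3 - 1/63)) = 1/(-25877 - 190/63) = 1/(-1630441/63) = -63/1630441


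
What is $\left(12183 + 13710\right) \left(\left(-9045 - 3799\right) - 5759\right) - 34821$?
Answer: $-481722300$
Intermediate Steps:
$\left(12183 + 13710\right) \left(\left(-9045 - 3799\right) - 5759\right) - 34821 = 25893 \left(\left(-9045 - 3799\right) - 5759\right) - 34821 = 25893 \left(-12844 - 5759\right) - 34821 = 25893 \left(-18603\right) - 34821 = -481687479 - 34821 = -481722300$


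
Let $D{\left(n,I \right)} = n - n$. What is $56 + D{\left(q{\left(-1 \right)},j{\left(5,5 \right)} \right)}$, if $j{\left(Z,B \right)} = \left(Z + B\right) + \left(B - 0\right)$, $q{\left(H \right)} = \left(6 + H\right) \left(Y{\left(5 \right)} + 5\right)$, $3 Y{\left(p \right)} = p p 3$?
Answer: $56$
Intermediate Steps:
$Y{\left(p \right)} = p^{2}$ ($Y{\left(p \right)} = \frac{p p 3}{3} = \frac{p^{2} \cdot 3}{3} = \frac{3 p^{2}}{3} = p^{2}$)
$q{\left(H \right)} = 180 + 30 H$ ($q{\left(H \right)} = \left(6 + H\right) \left(5^{2} + 5\right) = \left(6 + H\right) \left(25 + 5\right) = \left(6 + H\right) 30 = 180 + 30 H$)
$j{\left(Z,B \right)} = Z + 2 B$ ($j{\left(Z,B \right)} = \left(B + Z\right) + \left(B + 0\right) = \left(B + Z\right) + B = Z + 2 B$)
$D{\left(n,I \right)} = 0$
$56 + D{\left(q{\left(-1 \right)},j{\left(5,5 \right)} \right)} = 56 + 0 = 56$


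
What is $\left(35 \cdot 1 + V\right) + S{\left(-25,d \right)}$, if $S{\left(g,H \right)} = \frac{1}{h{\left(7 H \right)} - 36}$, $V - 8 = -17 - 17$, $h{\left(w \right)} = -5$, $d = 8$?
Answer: $\frac{368}{41} \approx 8.9756$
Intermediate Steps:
$V = -26$ ($V = 8 - 34 = -26$)
$S{\left(g,H \right)} = - \frac{1}{41}$ ($S{\left(g,H \right)} = \frac{1}{-5 - 36} = \frac{1}{-41} = - \frac{1}{41}$)
$\left(35 \cdot 1 + V\right) + S{\left(-25,d \right)} = \left(35 \cdot 1 - 26\right) - \frac{1}{41} = \left(35 - 26\right) - \frac{1}{41} = 9 - \frac{1}{41} = \frac{368}{41}$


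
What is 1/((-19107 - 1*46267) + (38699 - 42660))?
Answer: -1/69335 ≈ -1.4423e-5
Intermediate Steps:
1/((-19107 - 1*46267) + (38699 - 42660)) = 1/((-19107 - 46267) - 3961) = 1/(-65374 - 3961) = 1/(-69335) = -1/69335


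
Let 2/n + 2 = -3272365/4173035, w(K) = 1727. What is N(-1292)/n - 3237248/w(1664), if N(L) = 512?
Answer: -3729159748480/1441366289 ≈ -2587.2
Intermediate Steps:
n = -1669214/2323687 (n = 2/(-2 - 3272365/4173035) = 2/(-2 - 3272365*1/4173035) = 2/(-2 - 654473/834607) = 2/(-2323687/834607) = 2*(-834607/2323687) = -1669214/2323687 ≈ -0.71835)
N(-1292)/n - 3237248/w(1664) = 512/(-1669214/2323687) - 3237248/1727 = 512*(-2323687/1669214) - 3237248*1/1727 = -594863872/834607 - 3237248/1727 = -3729159748480/1441366289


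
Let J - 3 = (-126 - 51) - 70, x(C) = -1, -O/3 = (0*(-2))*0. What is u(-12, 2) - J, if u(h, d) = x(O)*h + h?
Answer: 244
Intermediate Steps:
O = 0 (O = -3*0*(-2)*0 = -0*0 = -3*0 = 0)
u(h, d) = 0 (u(h, d) = -h + h = 0)
J = -244 (J = 3 + ((-126 - 51) - 70) = 3 + (-177 - 70) = 3 - 247 = -244)
u(-12, 2) - J = 0 - 1*(-244) = 0 + 244 = 244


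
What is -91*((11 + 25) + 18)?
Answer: -4914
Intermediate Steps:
-91*((11 + 25) + 18) = -91*(36 + 18) = -91*54 = -4914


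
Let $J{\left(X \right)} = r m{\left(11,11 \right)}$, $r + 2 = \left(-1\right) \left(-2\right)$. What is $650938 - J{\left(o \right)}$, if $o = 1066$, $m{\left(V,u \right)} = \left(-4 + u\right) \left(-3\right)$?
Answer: $650938$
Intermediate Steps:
$m{\left(V,u \right)} = 12 - 3 u$
$r = 0$ ($r = -2 - -2 = -2 + 2 = 0$)
$J{\left(X \right)} = 0$ ($J{\left(X \right)} = 0 \left(12 - 33\right) = 0 \left(-21\right) = 0$)
$650938 - J{\left(o \right)} = 650938 - 0 = 650938 + 0 = 650938$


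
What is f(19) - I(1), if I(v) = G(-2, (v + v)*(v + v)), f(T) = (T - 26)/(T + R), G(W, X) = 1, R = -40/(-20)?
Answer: -4/3 ≈ -1.3333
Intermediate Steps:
R = 2 (R = -40*(-1/20) = 2)
f(T) = (-26 + T)/(2 + T) (f(T) = (T - 26)/(T + 2) = (-26 + T)/(2 + T))
I(v) = 1
f(19) - I(1) = (-26 + 19)/(2 + 19) - 1*1 = -7/21 - 1 = (1/21)*(-7) - 1 = -1/3 - 1 = -4/3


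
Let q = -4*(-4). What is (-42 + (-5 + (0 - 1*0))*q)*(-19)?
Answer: 2318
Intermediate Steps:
q = 16
(-42 + (-5 + (0 - 1*0))*q)*(-19) = (-42 + (-5 + (0 - 1*0))*16)*(-19) = (-42 + (-5 + (0 + 0))*16)*(-19) = (-42 + (-5 + 0)*16)*(-19) = (-42 - 5*16)*(-19) = (-42 - 80)*(-19) = -122*(-19) = 2318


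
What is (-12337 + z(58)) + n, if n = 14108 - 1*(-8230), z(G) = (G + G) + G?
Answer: 10175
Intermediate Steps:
z(G) = 3*G (z(G) = 2*G + G = 3*G)
n = 22338 (n = 14108 + 8230 = 22338)
(-12337 + z(58)) + n = (-12337 + 3*58) + 22338 = (-12337 + 174) + 22338 = -12163 + 22338 = 10175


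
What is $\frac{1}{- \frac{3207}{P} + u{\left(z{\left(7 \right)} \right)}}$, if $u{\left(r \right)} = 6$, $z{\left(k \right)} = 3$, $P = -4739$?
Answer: $\frac{4739}{31641} \approx 0.14977$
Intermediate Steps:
$\frac{1}{- \frac{3207}{P} + u{\left(z{\left(7 \right)} \right)}} = \frac{1}{- \frac{3207}{-4739} + 6} = \frac{1}{\left(-3207\right) \left(- \frac{1}{4739}\right) + 6} = \frac{1}{\frac{3207}{4739} + 6} = \frac{1}{\frac{31641}{4739}} = \frac{4739}{31641}$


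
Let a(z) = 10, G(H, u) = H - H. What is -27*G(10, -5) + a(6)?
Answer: 10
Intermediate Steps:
G(H, u) = 0
-27*G(10, -5) + a(6) = -27*0 + 10 = 0 + 10 = 10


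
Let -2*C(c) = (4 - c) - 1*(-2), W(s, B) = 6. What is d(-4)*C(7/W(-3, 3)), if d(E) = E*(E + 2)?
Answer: -58/3 ≈ -19.333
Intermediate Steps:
d(E) = E*(2 + E)
C(c) = -3 + c/2 (C(c) = -((4 - c) - 1*(-2))/2 = -((4 - c) + 2)/2 = -(6 - c)/2 = -3 + c/2)
d(-4)*C(7/W(-3, 3)) = (-4*(2 - 4))*(-3 + (7/6)/2) = (-4*(-2))*(-3 + (7*(1/6))/2) = 8*(-3 + (1/2)*(7/6)) = 8*(-3 + 7/12) = 8*(-29/12) = -58/3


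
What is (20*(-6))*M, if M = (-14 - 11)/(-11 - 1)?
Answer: -250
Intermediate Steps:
M = 25/12 (M = -25/(-12) = -25*(-1/12) = 25/12 ≈ 2.0833)
(20*(-6))*M = (20*(-6))*(25/12) = -120*25/12 = -250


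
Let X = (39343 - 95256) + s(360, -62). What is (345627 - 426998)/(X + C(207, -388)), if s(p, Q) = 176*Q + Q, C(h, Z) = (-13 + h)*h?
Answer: 81371/26729 ≈ 3.0443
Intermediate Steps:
C(h, Z) = h*(-13 + h)
s(p, Q) = 177*Q
X = -66887 (X = (39343 - 95256) + 177*(-62) = -55913 - 10974 = -66887)
(345627 - 426998)/(X + C(207, -388)) = (345627 - 426998)/(-66887 + 207*(-13 + 207)) = -81371/(-66887 + 207*194) = -81371/(-66887 + 40158) = -81371/(-26729) = -81371*(-1/26729) = 81371/26729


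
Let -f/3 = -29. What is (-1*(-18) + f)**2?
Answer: 11025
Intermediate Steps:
f = 87 (f = -3*(-29) = 87)
(-1*(-18) + f)**2 = (-1*(-18) + 87)**2 = (18 + 87)**2 = 105**2 = 11025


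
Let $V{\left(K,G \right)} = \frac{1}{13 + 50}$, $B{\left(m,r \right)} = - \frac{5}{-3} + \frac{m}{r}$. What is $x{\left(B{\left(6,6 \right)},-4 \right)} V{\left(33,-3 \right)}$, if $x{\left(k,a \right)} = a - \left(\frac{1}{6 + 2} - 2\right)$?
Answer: $- \frac{17}{504} \approx -0.03373$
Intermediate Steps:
$B{\left(m,r \right)} = \frac{5}{3} + \frac{m}{r}$ ($B{\left(m,r \right)} = \left(-5\right) \left(- \frac{1}{3}\right) + \frac{m}{r} = \frac{5}{3} + \frac{m}{r}$)
$V{\left(K,G \right)} = \frac{1}{63}$
$x{\left(k,a \right)} = \frac{15}{8} + a$ ($x{\left(k,a \right)} = a - \left(\frac{1}{8} - 2\right) = a - - \frac{15}{8} = a + \frac{15}{8} = \frac{15}{8} + a$)
$x{\left(B{\left(6,6 \right)},-4 \right)} V{\left(33,-3 \right)} = \left(\frac{15}{8} - 4\right) \frac{1}{63} = \left(- \frac{17}{8}\right) \frac{1}{63} = - \frac{17}{504}$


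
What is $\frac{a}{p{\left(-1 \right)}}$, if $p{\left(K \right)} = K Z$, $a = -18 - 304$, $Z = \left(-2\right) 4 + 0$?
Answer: $- \frac{161}{4} \approx -40.25$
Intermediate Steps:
$Z = -8$ ($Z = -8 + 0 = -8$)
$a = -322$
$p{\left(K \right)} = - 8 K$ ($p{\left(K \right)} = K \left(-8\right) = - 8 K$)
$\frac{a}{p{\left(-1 \right)}} = - \frac{322}{\left(-8\right) \left(-1\right)} = - \frac{322}{8} = \left(-322\right) \frac{1}{8} = - \frac{161}{4}$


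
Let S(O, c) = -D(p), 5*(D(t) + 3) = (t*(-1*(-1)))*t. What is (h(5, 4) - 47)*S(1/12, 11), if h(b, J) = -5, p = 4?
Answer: 52/5 ≈ 10.400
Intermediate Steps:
D(t) = -3 + t**2/5 (D(t) = -3 + ((t*(-1*(-1)))*t)/5 = -3 + ((t*1)*t)/5 = -3 + (t*t)/5 = -3 + t**2/5)
S(O, c) = -1/5 (S(O, c) = -(-3 + (1/5)*4**2) = -(-3 + (1/5)*16) = -(-3 + 16/5) = -1*1/5 = -1/5)
(h(5, 4) - 47)*S(1/12, 11) = (-5 - 47)*(-1/5) = -52*(-1/5) = 52/5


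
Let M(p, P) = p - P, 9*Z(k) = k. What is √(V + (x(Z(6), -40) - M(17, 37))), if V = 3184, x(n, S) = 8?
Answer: 2*√803 ≈ 56.674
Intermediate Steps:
Z(k) = k/9
√(V + (x(Z(6), -40) - M(17, 37))) = √(3184 + (8 - (17 - 1*37))) = √(3184 + (8 - (17 - 37))) = √(3184 + (8 - 1*(-20))) = √(3184 + (8 + 20)) = √(3184 + 28) = √3212 = 2*√803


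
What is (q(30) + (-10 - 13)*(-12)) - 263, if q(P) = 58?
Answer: 71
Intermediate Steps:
(q(30) + (-10 - 13)*(-12)) - 263 = (58 + (-10 - 13)*(-12)) - 263 = (58 - 23*(-12)) - 263 = (58 + 276) - 263 = 334 - 263 = 71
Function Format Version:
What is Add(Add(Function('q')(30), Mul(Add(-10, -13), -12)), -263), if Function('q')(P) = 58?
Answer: 71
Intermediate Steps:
Add(Add(Function('q')(30), Mul(Add(-10, -13), -12)), -263) = Add(Add(58, Mul(Add(-10, -13), -12)), -263) = Add(Add(58, Mul(-23, -12)), -263) = Add(Add(58, 276), -263) = Add(334, -263) = 71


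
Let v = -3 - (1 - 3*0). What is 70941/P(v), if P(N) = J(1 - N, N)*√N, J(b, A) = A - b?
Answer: 23647*I/6 ≈ 3941.2*I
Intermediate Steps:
v = -4 (v = -3 - (1 + 0) = -3 - 1*1 = -3 - 1 = -4)
P(N) = √N*(-1 + 2*N) (P(N) = (N - (1 - N))*√N = (N + (-1 + N))*√N = (-1 + 2*N)*√N = √N*(-1 + 2*N))
70941/P(v) = 70941/((√(-4)*(-1 + 2*(-4)))) = 70941/(((2*I)*(-1 - 8))) = 70941/(((2*I)*(-9))) = 70941/((-18*I)) = 70941*(I/18) = 23647*I/6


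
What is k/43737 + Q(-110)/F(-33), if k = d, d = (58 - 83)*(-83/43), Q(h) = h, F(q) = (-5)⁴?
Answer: -41115827/235086375 ≈ -0.17490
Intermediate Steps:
F(q) = 625
d = 2075/43 (d = -(-2075)/43 = -25*(-83/43) = 2075/43 ≈ 48.256)
k = 2075/43 ≈ 48.256
k/43737 + Q(-110)/F(-33) = (2075/43)/43737 - 110/625 = (2075/43)*(1/43737) - 110*1/625 = 2075/1880691 - 22/125 = -41115827/235086375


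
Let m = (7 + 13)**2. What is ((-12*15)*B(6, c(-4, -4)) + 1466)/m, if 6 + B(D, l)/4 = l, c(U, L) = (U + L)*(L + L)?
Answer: -20147/200 ≈ -100.73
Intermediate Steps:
c(U, L) = 2*L*(L + U) (c(U, L) = (L + U)*(2*L) = 2*L*(L + U))
B(D, l) = -24 + 4*l
m = 400 (m = 20**2 = 400)
((-12*15)*B(6, c(-4, -4)) + 1466)/m = ((-12*15)*(-24 + 4*(2*(-4)*(-4 - 4))) + 1466)/400 = (-180*(-24 + 4*(2*(-4)*(-8))) + 1466)*(1/400) = (-180*(-24 + 4*64) + 1466)*(1/400) = (-180*(-24 + 256) + 1466)*(1/400) = (-180*232 + 1466)*(1/400) = (-41760 + 1466)*(1/400) = -40294*1/400 = -20147/200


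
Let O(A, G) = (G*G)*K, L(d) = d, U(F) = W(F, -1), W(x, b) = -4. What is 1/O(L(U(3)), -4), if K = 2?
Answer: 1/32 ≈ 0.031250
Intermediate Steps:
U(F) = -4
O(A, G) = 2*G² (O(A, G) = (G*G)*2 = G²*2 = 2*G²)
1/O(L(U(3)), -4) = 1/(2*(-4)²) = 1/(2*16) = 1/32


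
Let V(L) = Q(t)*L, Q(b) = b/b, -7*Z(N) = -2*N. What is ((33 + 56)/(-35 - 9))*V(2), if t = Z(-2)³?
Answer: -89/22 ≈ -4.0455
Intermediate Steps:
Z(N) = 2*N/7 (Z(N) = -(-2)*N/7 = 2*N/7)
t = -64/343 (t = ((2/7)*(-2))³ = (-4/7)³ = -64/343 ≈ -0.18659)
Q(b) = 1
V(L) = L (V(L) = 1*L = L)
((33 + 56)/(-35 - 9))*V(2) = ((33 + 56)/(-35 - 9))*2 = (89/(-44))*2 = (89*(-1/44))*2 = -89/44*2 = -89/22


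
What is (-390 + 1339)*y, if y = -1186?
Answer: -1125514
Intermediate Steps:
(-390 + 1339)*y = (-390 + 1339)*(-1186) = 949*(-1186) = -1125514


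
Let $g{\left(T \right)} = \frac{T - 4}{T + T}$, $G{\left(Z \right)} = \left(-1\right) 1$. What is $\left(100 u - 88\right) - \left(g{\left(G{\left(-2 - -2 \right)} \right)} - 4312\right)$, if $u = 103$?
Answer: $\frac{29043}{2} \approx 14522.0$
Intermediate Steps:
$G{\left(Z \right)} = -1$
$g{\left(T \right)} = \frac{-4 + T}{2 T}$
$\left(100 u - 88\right) - \left(g{\left(G{\left(-2 - -2 \right)} \right)} - 4312\right) = \left(100 \cdot 103 - 88\right) - \left(\frac{-4 - 1}{2 \left(-1\right)} - 4312\right) = \left(10300 - 88\right) - \left(\frac{1}{2} \left(-1\right) \left(-5\right) - 4312\right) = 10212 - \left(\frac{5}{2} - 4312\right) = 10212 - - \frac{8619}{2} = 10212 + \frac{8619}{2} = \frac{29043}{2}$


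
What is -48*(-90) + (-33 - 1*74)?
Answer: 4213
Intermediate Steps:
-48*(-90) + (-33 - 1*74) = 4320 + (-33 - 74) = 4320 - 107 = 4213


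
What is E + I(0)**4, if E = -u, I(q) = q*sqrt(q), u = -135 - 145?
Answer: 280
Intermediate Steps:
u = -280
I(q) = q**(3/2)
E = 280 (E = -1*(-280) = 280)
E + I(0)**4 = 280 + (0**(3/2))**4 = 280 + 0**4 = 280 + 0 = 280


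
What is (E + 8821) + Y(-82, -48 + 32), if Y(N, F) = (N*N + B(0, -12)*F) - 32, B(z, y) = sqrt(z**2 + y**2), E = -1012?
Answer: 14309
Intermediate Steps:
B(z, y) = sqrt(y**2 + z**2)
Y(N, F) = -32 + N**2 + 12*F (Y(N, F) = (N*N + sqrt((-12)**2 + 0**2)*F) - 32 = (N**2 + sqrt(144 + 0)*F) - 32 = (N**2 + sqrt(144)*F) - 32 = (N**2 + 12*F) - 32 = -32 + N**2 + 12*F)
(E + 8821) + Y(-82, -48 + 32) = (-1012 + 8821) + (-32 + (-82)**2 + 12*(-48 + 32)) = 7809 + (-32 + 6724 + 12*(-16)) = 7809 + (-32 + 6724 - 192) = 7809 + 6500 = 14309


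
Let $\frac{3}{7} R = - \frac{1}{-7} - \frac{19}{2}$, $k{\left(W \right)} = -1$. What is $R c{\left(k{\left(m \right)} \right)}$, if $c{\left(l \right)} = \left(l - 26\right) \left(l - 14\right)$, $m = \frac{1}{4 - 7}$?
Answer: $- \frac{17685}{2} \approx -8842.5$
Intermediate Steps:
$m = - \frac{1}{3}$ ($m = \frac{1}{-3} = - \frac{1}{3} \approx -0.33333$)
$c{\left(l \right)} = \left(-26 + l\right) \left(-14 + l\right)$
$R = - \frac{131}{6}$ ($R = \frac{7 \left(- \frac{1}{-7} - \frac{19}{2}\right)}{3} = \frac{7 \left(\left(-1\right) \left(- \frac{1}{7}\right) - \frac{19}{2}\right)}{3} = \frac{7 \left(\frac{1}{7} - \frac{19}{2}\right)}{3} = \frac{7}{3} \left(- \frac{131}{14}\right) = - \frac{131}{6} \approx -21.833$)
$R c{\left(k{\left(m \right)} \right)} = - \frac{131 \left(364 + \left(-1\right)^{2} - -40\right)}{6} = - \frac{131 \left(364 + 1 + 40\right)}{6} = \left(- \frac{131}{6}\right) 405 = - \frac{17685}{2}$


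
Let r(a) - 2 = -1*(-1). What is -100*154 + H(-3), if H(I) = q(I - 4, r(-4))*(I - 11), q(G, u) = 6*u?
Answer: -15652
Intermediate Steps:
r(a) = 3 (r(a) = 2 - 1*(-1) = 2 + 1 = 3)
H(I) = -198 + 18*I (H(I) = (6*3)*(I - 11) = 18*(-11 + I) = -198 + 18*I)
-100*154 + H(-3) = -100*154 + (-198 + 18*(-3)) = -15400 + (-198 - 54) = -15400 - 252 = -15652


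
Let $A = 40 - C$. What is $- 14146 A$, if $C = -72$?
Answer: $-1584352$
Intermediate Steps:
$A = 112$ ($A = 40 - -72 = 40 + 72 = 112$)
$- 14146 A = \left(-14146\right) 112 = -1584352$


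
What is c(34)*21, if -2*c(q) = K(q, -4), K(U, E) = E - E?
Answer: 0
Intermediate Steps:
K(U, E) = 0
c(q) = 0 (c(q) = -1/2*0 = 0)
c(34)*21 = 0*21 = 0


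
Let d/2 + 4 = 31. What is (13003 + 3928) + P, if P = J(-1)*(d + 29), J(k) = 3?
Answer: 17180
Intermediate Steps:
d = 54 (d = -8 + 2*31 = -8 + 62 = 54)
P = 249 (P = 3*(54 + 29) = 3*83 = 249)
(13003 + 3928) + P = (13003 + 3928) + 249 = 16931 + 249 = 17180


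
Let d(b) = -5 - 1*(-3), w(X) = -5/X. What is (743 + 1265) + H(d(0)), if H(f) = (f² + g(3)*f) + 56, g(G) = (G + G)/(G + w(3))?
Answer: 2059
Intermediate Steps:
g(G) = 2*G/(-5/3 + G) (g(G) = (G + G)/(G - 5/3) = (2*G)/(G - 5*⅓) = (2*G)/(G - 5/3) = (2*G)/(-5/3 + G) = 2*G/(-5/3 + G))
d(b) = -2 (d(b) = -5 + 3 = -2)
H(f) = 56 + f² + 9*f/2 (H(f) = (f² + (6*3/(-5 + 3*3))*f) + 56 = (f² + (6*3/(-5 + 9))*f) + 56 = (f² + (6*3/4)*f) + 56 = (f² + (6*3*(¼))*f) + 56 = (f² + 9*f/2) + 56 = 56 + f² + 9*f/2)
(743 + 1265) + H(d(0)) = (743 + 1265) + (56 + (-2)² + (9/2)*(-2)) = 2008 + (56 + 4 - 9) = 2008 + 51 = 2059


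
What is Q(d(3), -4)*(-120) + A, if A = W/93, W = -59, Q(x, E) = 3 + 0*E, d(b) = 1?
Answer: -33539/93 ≈ -360.63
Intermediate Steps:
Q(x, E) = 3 (Q(x, E) = 3 + 0 = 3)
A = -59/93 ≈ -0.63441
Q(d(3), -4)*(-120) + A = 3*(-120) - 59/93 = -360 - 59/93 = -33539/93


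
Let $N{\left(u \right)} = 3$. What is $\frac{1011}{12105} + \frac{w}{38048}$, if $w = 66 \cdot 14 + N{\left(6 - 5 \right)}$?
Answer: $\frac{16562621}{153523680} \approx 0.10788$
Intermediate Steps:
$w = 927$ ($w = 66 \cdot 14 + 3 = 924 + 3 = 927$)
$\frac{1011}{12105} + \frac{w}{38048} = \frac{1011}{12105} + \frac{927}{38048} = 1011 \cdot \frac{1}{12105} + 927 \cdot \frac{1}{38048} = \frac{337}{4035} + \frac{927}{38048} = \frac{16562621}{153523680}$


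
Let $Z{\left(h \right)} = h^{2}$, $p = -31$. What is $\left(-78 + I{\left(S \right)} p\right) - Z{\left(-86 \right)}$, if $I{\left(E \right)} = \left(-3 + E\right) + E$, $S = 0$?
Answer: $-7381$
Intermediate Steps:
$I{\left(E \right)} = -3 + 2 E$
$\left(-78 + I{\left(S \right)} p\right) - Z{\left(-86 \right)} = \left(-78 + \left(-3 + 2 \cdot 0\right) \left(-31\right)\right) - \left(-86\right)^{2} = \left(-78 + \left(-3 + 0\right) \left(-31\right)\right) - 7396 = \left(-78 - -93\right) - 7396 = \left(-78 + 93\right) - 7396 = 15 - 7396 = -7381$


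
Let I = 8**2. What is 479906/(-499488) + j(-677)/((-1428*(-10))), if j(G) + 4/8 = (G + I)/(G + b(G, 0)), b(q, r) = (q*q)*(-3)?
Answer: -98206749978577/102210239429760 ≈ -0.96083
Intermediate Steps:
I = 64
b(q, r) = -3*q**2 (b(q, r) = q**2*(-3) = -3*q**2)
j(G) = -1/2 + (64 + G)/(G - 3*G**2) (j(G) = -1/2 + (G + 64)/(G - 3*G**2) = -1/2 + (64 + G)/(G - 3*G**2))
479906/(-499488) + j(-677)/((-1428*(-10))) = 479906/(-499488) + ((1/2)*(-128 - 1*(-677) - 3*(-677)**2)/(-677*(-1 + 3*(-677))))/((-1428*(-10))) = 479906*(-1/499488) + ((1/2)*(-1/677)*(-128 + 677 - 3*458329)/(-1 - 2031))/14280 = -239953/249744 + ((1/2)*(-1/677)*(-128 + 677 - 1374987)/(-2032))*(1/14280) = -239953/249744 + ((1/2)*(-1/677)*(-1/2032)*(-1374438))*(1/14280) = -239953/249744 - 687219/1375664*1/14280 = -239953/249744 - 229073/6548160640 = -98206749978577/102210239429760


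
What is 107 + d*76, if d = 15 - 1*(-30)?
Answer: 3527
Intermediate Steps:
d = 45 (d = 15 + 30 = 45)
107 + d*76 = 107 + 45*76 = 107 + 3420 = 3527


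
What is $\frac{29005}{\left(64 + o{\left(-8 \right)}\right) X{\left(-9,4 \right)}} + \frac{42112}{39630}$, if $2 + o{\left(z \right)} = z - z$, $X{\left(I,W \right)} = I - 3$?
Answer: $- \frac{186356137}{4914120} \approx -37.923$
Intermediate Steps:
$X{\left(I,W \right)} = -3 + I$
$o{\left(z \right)} = -2$ ($o{\left(z \right)} = -2 + \left(z - z\right) = -2 + 0 = -2$)
$\frac{29005}{\left(64 + o{\left(-8 \right)}\right) X{\left(-9,4 \right)}} + \frac{42112}{39630} = \frac{29005}{\left(64 - 2\right) \left(-3 - 9\right)} + \frac{42112}{39630} = \frac{29005}{62 \left(-12\right)} + 42112 \cdot \frac{1}{39630} = \frac{29005}{-744} + \frac{21056}{19815} = 29005 \left(- \frac{1}{744}\right) + \frac{21056}{19815} = - \frac{29005}{744} + \frac{21056}{19815} = - \frac{186356137}{4914120}$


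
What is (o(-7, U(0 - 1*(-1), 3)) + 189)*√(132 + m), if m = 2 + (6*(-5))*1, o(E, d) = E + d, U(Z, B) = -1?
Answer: 362*√26 ≈ 1845.8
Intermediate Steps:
m = -28 (m = 2 - 30*1 = 2 - 30 = -28)
(o(-7, U(0 - 1*(-1), 3)) + 189)*√(132 + m) = ((-7 - 1) + 189)*√(132 - 28) = (-8 + 189)*√104 = 181*(2*√26) = 362*√26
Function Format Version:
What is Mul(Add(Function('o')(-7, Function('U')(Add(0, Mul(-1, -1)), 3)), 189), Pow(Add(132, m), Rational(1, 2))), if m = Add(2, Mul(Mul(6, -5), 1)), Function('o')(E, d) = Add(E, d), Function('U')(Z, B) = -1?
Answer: Mul(362, Pow(26, Rational(1, 2))) ≈ 1845.8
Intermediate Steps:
m = -28 (m = Add(2, Mul(-30, 1)) = Add(2, -30) = -28)
Mul(Add(Function('o')(-7, Function('U')(Add(0, Mul(-1, -1)), 3)), 189), Pow(Add(132, m), Rational(1, 2))) = Mul(Add(Add(-7, -1), 189), Pow(Add(132, -28), Rational(1, 2))) = Mul(Add(-8, 189), Pow(104, Rational(1, 2))) = Mul(181, Mul(2, Pow(26, Rational(1, 2)))) = Mul(362, Pow(26, Rational(1, 2)))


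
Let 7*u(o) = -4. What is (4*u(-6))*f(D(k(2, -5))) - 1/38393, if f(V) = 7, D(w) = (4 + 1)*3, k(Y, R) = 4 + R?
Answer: -614289/38393 ≈ -16.000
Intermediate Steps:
u(o) = -4/7 (u(o) = (1/7)*(-4) = -4/7)
D(w) = 15 (D(w) = 5*3 = 15)
(4*u(-6))*f(D(k(2, -5))) - 1/38393 = (4*(-4/7))*7 - 1/38393 = -16/7*7 - 1*1/38393 = -16 - 1/38393 = -614289/38393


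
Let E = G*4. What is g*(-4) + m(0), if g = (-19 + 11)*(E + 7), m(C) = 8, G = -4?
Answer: -280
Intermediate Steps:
E = -16 (E = -4*4 = -16)
g = 72 (g = (-19 + 11)*(-16 + 7) = -8*(-9) = 72)
g*(-4) + m(0) = 72*(-4) + 8 = -288 + 8 = -280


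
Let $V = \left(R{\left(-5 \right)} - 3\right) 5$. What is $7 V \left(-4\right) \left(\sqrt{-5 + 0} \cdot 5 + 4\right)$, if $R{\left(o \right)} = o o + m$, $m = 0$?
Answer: $-12320 - 15400 i \sqrt{5} \approx -12320.0 - 34435.0 i$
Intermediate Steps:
$R{\left(o \right)} = o^{2}$ ($R{\left(o \right)} = o o + 0 = o^{2} + 0 = o^{2}$)
$V = 110$ ($V = \left(\left(-5\right)^{2} - 3\right) 5 = \left(25 - 3\right) 5 = 22 \cdot 5 = 110$)
$7 V \left(-4\right) \left(\sqrt{-5 + 0} \cdot 5 + 4\right) = 7 \cdot 110 \left(-4\right) \left(\sqrt{-5 + 0} \cdot 5 + 4\right) = 7 \left(-440\right) \left(\sqrt{-5} \cdot 5 + 4\right) = - 3080 \left(i \sqrt{5} \cdot 5 + 4\right) = - 3080 \left(5 i \sqrt{5} + 4\right) = - 3080 \left(4 + 5 i \sqrt{5}\right) = -12320 - 15400 i \sqrt{5}$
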